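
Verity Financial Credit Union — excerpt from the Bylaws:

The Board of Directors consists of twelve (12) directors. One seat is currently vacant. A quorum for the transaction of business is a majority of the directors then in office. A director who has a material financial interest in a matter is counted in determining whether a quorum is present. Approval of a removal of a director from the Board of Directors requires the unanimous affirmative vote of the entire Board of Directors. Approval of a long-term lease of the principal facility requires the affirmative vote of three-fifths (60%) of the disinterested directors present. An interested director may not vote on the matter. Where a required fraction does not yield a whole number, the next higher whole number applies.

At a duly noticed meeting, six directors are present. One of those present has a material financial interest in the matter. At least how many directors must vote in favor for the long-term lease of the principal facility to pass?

The long-term lease of the principal facility requires three-fifths of the disinterested directors present (6 − 1 = 5).
3/5 of 5 = 3.

3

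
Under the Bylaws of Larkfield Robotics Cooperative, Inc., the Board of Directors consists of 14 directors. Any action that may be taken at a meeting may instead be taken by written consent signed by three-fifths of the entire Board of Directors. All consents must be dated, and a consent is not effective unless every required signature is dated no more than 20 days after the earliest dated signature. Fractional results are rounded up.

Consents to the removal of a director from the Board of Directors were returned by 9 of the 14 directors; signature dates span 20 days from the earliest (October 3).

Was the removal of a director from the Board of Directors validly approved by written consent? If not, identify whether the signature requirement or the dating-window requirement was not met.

Signatures required: three-fifths of 14 — 3/5 of 14 = 8.40, rounded up to 9, so 9 needed; 9 signed. Sufficient.
Dating window: the latest signature is 20 days after the earliest; the limit is 20 days. Within the window.

Effective — both the signature and dating-window requirements are satisfied.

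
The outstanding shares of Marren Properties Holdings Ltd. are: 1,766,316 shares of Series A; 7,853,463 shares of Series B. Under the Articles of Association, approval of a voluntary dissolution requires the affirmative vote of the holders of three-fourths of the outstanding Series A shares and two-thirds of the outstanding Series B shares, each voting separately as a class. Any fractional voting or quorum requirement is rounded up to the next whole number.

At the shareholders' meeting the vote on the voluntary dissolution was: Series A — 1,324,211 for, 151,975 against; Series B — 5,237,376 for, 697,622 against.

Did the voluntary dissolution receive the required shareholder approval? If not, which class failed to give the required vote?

Series A: 3/4 of 1766316 = 1324737; 1,324,737 required, 1,324,211 in favor — not approved.
Series B: 2/3 of 7853463 = 5235642; 5,235,642 required, 5,237,376 in favor — approved.

Not approved — the Series A shares did not give the required vote.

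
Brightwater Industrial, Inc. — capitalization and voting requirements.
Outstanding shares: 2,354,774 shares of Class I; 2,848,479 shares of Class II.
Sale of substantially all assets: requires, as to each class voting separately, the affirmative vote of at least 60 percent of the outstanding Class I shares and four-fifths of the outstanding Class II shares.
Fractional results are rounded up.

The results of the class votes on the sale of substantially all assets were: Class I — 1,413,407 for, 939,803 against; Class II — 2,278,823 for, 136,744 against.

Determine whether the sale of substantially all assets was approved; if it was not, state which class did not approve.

Approved — every class gave the required vote.

Class I: 3/5 of 2354774 = 1412864.40, rounded up to 1412865; 1,412,865 required, 1,413,407 in favor — approved.
Class II: 4/5 of 2848479 = 2278783.20, rounded up to 2278784; 2,278,784 required, 2,278,823 in favor — approved.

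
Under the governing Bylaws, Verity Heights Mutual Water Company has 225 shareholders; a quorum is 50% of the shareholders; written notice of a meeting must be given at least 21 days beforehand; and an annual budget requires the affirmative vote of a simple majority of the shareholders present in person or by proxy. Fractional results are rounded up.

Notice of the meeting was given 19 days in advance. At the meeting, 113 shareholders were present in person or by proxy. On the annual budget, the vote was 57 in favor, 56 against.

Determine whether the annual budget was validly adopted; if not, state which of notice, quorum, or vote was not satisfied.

Notice: 19 days given; 21 required. Not satisfied.
Quorum: 50% of 225 = 112.50, rounded up to 113; 113 present. Satisfied.
Vote: requires a majority of those present (113); a majority of 113 is 57, so 57 needed; 57 in favor. Satisfied.

Invalid — notice requirement not satisfied.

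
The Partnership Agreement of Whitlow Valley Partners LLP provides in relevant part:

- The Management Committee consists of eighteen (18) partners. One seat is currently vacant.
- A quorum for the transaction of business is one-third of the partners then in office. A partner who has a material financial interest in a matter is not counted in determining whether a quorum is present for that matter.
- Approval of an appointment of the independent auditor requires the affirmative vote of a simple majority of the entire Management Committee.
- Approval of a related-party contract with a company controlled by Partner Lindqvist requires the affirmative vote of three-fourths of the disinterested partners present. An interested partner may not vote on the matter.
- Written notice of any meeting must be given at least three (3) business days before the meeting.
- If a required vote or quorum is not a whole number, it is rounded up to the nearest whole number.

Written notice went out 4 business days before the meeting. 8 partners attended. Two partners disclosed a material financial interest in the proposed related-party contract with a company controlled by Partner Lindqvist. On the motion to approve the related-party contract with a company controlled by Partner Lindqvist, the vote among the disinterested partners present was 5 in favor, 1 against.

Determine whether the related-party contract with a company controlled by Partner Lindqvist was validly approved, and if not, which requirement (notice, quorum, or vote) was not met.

Valid — all requirements satisfied.

Notice: 4 business days given; 3 required (4 ≥ 3). Satisfied.
Quorum: 8 present, but the 2 interested partners do not count, leaving 6. Quorum is 6. Satisfied.
Vote: the related-party contract with a company controlled by Partner Lindqvist requires three-fourths of the disinterested partners present (8 − 2 = 6). 3/4 of 6 = 4.50, rounded up to 5, so 5 affirmative votes are needed; 5 voted in favor. Satisfied.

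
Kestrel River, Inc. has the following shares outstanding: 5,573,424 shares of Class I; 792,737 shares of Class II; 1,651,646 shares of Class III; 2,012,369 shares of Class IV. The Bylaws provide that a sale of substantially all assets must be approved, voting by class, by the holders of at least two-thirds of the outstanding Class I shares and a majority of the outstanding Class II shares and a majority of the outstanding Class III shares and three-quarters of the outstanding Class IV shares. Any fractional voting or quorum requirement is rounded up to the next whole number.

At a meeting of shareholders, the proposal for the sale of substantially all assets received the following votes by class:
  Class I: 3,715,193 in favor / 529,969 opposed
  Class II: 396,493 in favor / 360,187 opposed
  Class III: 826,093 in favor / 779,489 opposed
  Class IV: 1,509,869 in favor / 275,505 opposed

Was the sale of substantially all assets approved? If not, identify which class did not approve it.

Class I: 2/3 of 5573424 = 3715616; 3,715,616 required, 3,715,193 in favor — not approved.
Class II: a majority of 792737 is 396369; 396,369 required, 396,493 in favor — approved.
Class III: a majority of 1651646 is 825824; 825,824 required, 826,093 in favor — approved.
Class IV: 3/4 of 2012369 = 1509276.75, rounded up to 1509277; 1,509,277 required, 1,509,869 in favor — approved.

Not approved — the Class I shares did not give the required vote.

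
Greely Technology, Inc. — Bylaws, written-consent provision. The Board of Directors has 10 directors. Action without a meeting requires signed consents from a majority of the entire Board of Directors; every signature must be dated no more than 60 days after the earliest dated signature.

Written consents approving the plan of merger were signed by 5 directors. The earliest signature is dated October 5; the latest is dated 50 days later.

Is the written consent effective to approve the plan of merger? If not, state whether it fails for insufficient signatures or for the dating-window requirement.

Not effective — insufficient signatures.

Signatures required: a majority of 10 — a majority of 10 is 6, so 6 needed; 5 signed. Insufficient.
Dating window: the latest signature is 50 days after the earliest; the limit is 60 days. Within the window.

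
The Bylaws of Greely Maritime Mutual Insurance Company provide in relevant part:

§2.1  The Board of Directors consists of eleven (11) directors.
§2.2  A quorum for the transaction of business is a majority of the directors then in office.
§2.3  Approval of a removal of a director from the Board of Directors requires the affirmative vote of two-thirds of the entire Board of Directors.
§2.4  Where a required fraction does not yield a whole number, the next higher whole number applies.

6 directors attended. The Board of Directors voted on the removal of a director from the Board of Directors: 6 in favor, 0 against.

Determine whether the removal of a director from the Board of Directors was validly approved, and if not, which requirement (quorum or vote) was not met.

Invalid — vote requirement not satisfied.

Quorum: 6 present; quorum is 6. Satisfied.
Vote: the removal of a director from the Board of Directors requires two-thirds of the entire Board of Directors (11). 2/3 of 11 = 7.33, rounded up to 8, so 8 affirmative votes are needed; 6 voted in favor. Not satisfied.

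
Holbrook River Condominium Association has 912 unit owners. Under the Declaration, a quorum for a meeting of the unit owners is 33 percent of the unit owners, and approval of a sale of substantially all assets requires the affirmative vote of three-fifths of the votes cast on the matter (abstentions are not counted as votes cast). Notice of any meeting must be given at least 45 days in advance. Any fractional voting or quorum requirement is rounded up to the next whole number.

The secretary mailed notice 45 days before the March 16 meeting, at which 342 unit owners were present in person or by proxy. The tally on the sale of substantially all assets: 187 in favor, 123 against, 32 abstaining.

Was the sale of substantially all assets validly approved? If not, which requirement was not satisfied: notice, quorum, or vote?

Valid — all requirements satisfied.

Notice: 45 days given; 45 required. Satisfied.
Quorum: 33% of 912 = 300.96, rounded up to 301; 342 present. Satisfied.
Vote: requires three-fifths of the votes cast (342 − 32 abstaining = 310); 3/5 of 310 = 186, so 186 needed; 187 in favor. Satisfied.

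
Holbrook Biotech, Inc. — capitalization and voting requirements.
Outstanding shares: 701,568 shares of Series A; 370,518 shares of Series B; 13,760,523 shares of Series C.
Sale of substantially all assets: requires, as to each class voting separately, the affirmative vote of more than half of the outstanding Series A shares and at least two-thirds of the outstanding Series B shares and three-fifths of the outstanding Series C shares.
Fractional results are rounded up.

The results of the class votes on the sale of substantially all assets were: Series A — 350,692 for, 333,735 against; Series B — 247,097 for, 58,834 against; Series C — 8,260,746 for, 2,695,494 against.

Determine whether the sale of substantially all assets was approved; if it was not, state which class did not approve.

Series A: a majority of 701568 is 350785; 350,785 required, 350,692 in favor — not approved.
Series B: 2/3 of 370518 = 247012; 247,012 required, 247,097 in favor — approved.
Series C: 3/5 of 13760523 = 8256313.80, rounded up to 8256314; 8,256,314 required, 8,260,746 in favor — approved.

Not approved — the Series A shares did not give the required vote.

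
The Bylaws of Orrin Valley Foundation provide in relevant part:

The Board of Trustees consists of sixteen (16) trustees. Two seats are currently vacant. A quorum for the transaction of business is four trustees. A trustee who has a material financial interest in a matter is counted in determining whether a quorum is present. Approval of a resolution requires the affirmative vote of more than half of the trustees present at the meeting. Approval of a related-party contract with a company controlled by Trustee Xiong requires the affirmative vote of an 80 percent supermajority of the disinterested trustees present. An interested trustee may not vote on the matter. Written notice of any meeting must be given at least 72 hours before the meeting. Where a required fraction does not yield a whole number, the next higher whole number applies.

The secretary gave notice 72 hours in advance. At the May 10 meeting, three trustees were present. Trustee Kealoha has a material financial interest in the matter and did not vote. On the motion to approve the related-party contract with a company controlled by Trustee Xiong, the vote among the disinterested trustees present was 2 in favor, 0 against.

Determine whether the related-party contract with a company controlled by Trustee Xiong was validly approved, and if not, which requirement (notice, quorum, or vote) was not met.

Notice: 72 hours given; 72 required (72 ≥ 72). Satisfied.
Quorum: 3 present (interested trustees count toward quorum); quorum is 4. Not satisfied.
Vote: the related-party contract with a company controlled by Trustee Xiong requires four-fifths of the disinterested trustees present (3 − 1 = 2). 4/5 of 2 = 1.60, rounded up to 2, so 2 affirmative votes are needed; 2 voted in favor. Satisfied. (Moot — without a quorum no business can be validly transacted.)

Invalid — quorum requirement not satisfied.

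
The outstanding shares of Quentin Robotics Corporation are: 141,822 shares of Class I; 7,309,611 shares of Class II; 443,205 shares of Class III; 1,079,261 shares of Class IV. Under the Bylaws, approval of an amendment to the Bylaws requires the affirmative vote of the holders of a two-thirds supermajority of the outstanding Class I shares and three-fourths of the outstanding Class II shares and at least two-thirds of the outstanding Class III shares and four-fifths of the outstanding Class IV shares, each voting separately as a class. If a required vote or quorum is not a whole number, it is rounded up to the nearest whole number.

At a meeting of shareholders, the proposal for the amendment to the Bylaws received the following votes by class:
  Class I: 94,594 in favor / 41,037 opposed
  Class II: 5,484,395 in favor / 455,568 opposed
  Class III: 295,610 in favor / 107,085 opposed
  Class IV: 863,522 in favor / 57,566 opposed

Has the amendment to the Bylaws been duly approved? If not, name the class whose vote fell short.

Class I: 2/3 of 141822 = 94548; 94,548 required, 94,594 in favor — approved.
Class II: 3/4 of 7309611 = 5482208.25, rounded up to 5482209; 5,482,209 required, 5,484,395 in favor — approved.
Class III: 2/3 of 443205 = 295470; 295,470 required, 295,610 in favor — approved.
Class IV: 4/5 of 1079261 = 863408.80, rounded up to 863409; 863,409 required, 863,522 in favor — approved.

Approved — every class gave the required vote.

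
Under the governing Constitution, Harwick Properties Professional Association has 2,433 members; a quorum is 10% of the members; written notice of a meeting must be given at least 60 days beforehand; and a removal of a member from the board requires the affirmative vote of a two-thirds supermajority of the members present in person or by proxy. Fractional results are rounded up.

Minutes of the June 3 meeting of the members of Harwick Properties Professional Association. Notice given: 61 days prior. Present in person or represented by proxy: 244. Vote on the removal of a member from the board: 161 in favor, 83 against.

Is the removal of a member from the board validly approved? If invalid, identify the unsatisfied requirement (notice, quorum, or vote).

Invalid — vote requirement not satisfied.

Notice: 61 days given; 60 required. Satisfied.
Quorum: 10% of 2,433 = 243.30, rounded up to 244; 244 present. Satisfied.
Vote: requires two-thirds of those present (244); 2/3 of 244 = 162.67, rounded up to 163, so 163 needed; 161 in favor. Not satisfied.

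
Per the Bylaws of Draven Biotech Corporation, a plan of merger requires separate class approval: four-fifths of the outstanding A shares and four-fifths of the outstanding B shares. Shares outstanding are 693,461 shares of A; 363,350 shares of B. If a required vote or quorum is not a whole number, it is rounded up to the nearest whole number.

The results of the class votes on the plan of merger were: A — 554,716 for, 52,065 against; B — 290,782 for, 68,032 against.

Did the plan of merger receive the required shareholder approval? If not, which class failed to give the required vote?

A: 4/5 of 693461 = 554768.80, rounded up to 554769; 554,769 required, 554,716 in favor — not approved.
B: 4/5 of 363350 = 290680; 290,680 required, 290,782 in favor — approved.

Not approved — the A shares did not give the required vote.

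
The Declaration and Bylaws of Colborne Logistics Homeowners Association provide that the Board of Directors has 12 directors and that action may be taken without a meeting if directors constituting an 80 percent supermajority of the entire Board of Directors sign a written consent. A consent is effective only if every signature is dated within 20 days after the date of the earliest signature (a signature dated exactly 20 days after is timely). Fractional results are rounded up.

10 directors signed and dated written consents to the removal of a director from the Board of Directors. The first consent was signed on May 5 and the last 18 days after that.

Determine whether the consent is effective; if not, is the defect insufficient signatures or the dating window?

Effective — both the signature and dating-window requirements are satisfied.

Signatures required: an 80 percent supermajority of 12 — 4/5 of 12 = 9.60, rounded up to 10, so 10 needed; 10 signed. Sufficient.
Dating window: the latest signature is 18 days after the earliest; the limit is 20 days. Within the window.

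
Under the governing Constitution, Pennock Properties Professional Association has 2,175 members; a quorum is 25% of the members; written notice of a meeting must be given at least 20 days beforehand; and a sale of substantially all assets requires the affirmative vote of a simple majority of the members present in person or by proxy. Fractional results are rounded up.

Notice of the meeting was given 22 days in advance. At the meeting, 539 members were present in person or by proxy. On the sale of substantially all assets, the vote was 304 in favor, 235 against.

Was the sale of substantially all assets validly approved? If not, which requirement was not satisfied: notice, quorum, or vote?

Notice: 22 days given; 20 required. Satisfied.
Quorum: 25% of 2,175 = 543.75, rounded up to 544; 539 present. Not satisfied.
Vote: requires a majority of those present (539); a majority of 539 is 270, so 270 needed; 304 in favor. Satisfied.

Invalid — quorum requirement not satisfied.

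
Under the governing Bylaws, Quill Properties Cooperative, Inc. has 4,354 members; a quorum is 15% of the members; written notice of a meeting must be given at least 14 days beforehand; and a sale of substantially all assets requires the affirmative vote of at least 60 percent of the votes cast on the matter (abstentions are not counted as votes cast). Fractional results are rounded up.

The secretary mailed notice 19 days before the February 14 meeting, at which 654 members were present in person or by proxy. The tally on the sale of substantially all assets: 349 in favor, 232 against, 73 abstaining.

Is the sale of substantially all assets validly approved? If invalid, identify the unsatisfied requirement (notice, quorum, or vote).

Notice: 19 days given; 14 required. Satisfied.
Quorum: 15% of 4,354 = 653.10, rounded up to 654; 654 present. Satisfied.
Vote: requires three-fifths of the votes cast (654 − 73 abstaining = 581); 3/5 of 581 = 348.60, rounded up to 349, so 349 needed; 349 in favor. Satisfied.

Valid — all requirements satisfied.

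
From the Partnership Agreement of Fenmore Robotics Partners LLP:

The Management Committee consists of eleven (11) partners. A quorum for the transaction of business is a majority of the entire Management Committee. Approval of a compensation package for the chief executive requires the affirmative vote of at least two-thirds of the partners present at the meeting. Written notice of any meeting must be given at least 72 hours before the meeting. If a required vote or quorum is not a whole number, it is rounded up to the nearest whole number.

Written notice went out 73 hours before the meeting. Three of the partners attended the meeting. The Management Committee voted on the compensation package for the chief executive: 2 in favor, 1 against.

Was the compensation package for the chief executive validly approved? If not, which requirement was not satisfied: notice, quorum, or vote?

Notice: 73 hours given; 72 required (73 ≥ 72). Satisfied.
Quorum: 3 present; quorum is 6. Not satisfied.
Vote: the compensation package for the chief executive requires two-thirds of the partners present (3). 2/3 of 3 = 2, so 2 affirmative votes are needed; 2 voted in favor. Satisfied. (Moot — without a quorum no business can be validly transacted.)

Invalid — quorum requirement not satisfied.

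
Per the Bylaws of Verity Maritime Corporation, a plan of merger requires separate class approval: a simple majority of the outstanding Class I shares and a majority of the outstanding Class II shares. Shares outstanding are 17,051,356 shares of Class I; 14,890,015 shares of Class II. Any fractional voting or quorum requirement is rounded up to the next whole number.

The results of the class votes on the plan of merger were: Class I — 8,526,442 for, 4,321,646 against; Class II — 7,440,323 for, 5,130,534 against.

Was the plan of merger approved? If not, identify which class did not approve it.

Class I: a majority of 17051356 is 8525679; 8,525,679 required, 8,526,442 in favor — approved.
Class II: a majority of 14890015 is 7445008; 7,445,008 required, 7,440,323 in favor — not approved.

Not approved — the Class II shares did not give the required vote.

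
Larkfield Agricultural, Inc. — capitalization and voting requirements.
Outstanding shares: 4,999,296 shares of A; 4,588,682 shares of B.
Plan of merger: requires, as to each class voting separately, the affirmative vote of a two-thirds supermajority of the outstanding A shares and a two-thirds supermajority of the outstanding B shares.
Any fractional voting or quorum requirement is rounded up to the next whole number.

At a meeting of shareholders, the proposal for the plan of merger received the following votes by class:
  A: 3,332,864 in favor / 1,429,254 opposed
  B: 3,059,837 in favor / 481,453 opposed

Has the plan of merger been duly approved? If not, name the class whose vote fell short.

A: 2/3 of 4999296 = 3332864; 3,332,864 required, 3,332,864 in favor — approved.
B: 2/3 of 4588682 = 3059121.33, rounded up to 3059122; 3,059,122 required, 3,059,837 in favor — approved.

Approved — every class gave the required vote.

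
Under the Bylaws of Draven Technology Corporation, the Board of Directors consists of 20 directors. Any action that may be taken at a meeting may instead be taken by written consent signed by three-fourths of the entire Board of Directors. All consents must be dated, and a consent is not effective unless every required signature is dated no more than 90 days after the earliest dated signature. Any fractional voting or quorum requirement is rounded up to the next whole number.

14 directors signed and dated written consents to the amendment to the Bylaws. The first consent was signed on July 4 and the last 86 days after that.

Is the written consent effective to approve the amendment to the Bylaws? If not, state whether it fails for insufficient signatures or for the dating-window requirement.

Not effective — insufficient signatures.

Signatures required: three-fourths of 20 — 3/4 of 20 = 15, so 15 needed; 14 signed. Insufficient.
Dating window: the latest signature is 86 days after the earliest; the limit is 90 days. Within the window.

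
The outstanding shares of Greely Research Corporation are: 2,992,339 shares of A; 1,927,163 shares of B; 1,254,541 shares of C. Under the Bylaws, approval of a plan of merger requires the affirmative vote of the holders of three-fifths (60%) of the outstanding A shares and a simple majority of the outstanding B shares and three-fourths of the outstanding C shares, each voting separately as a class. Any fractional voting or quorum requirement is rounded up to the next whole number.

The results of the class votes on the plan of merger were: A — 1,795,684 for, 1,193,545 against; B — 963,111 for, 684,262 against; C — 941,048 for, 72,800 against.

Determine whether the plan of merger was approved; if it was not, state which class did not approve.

Not approved — the B shares did not give the required vote.

A: 3/5 of 2992339 = 1795403.40, rounded up to 1795404; 1,795,404 required, 1,795,684 in favor — approved.
B: a majority of 1927163 is 963582; 963,582 required, 963,111 in favor — not approved.
C: 3/4 of 1254541 = 940905.75, rounded up to 940906; 940,906 required, 941,048 in favor — approved.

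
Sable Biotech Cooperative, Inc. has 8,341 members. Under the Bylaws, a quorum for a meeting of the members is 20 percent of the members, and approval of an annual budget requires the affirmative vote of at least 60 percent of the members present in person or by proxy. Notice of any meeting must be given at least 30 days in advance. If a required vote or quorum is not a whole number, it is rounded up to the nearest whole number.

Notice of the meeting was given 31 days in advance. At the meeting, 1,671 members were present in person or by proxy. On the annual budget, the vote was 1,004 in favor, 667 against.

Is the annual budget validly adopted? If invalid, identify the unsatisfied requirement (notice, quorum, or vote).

Valid — all requirements satisfied.

Notice: 31 days given; 30 required. Satisfied.
Quorum: 20% of 8,341 = 1,668.20, rounded up to 1,669; 1,671 present. Satisfied.
Vote: requires three-fifths of those present (1,671); 3/5 of 1671 = 1002.60, rounded up to 1003, so 1,003 needed; 1,004 in favor. Satisfied.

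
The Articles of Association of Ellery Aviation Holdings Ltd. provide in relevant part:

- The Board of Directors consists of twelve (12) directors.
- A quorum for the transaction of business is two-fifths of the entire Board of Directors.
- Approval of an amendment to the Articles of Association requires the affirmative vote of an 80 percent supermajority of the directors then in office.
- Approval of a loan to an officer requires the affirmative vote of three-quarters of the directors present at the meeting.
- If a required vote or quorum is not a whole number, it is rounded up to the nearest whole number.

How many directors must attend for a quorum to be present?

5

2/5 of 12 = 4.80, rounded up to 5.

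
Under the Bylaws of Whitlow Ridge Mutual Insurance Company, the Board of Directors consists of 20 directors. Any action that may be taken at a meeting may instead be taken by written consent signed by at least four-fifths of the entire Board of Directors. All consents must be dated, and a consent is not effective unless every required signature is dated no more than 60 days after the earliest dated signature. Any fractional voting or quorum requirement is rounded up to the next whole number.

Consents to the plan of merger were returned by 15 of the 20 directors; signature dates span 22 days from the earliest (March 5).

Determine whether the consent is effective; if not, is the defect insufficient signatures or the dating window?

Not effective — insufficient signatures.

Signatures required: at least four-fifths of 20 — 4/5 of 20 = 16, so 16 needed; 15 signed. Insufficient.
Dating window: the latest signature is 22 days after the earliest; the limit is 60 days. Within the window.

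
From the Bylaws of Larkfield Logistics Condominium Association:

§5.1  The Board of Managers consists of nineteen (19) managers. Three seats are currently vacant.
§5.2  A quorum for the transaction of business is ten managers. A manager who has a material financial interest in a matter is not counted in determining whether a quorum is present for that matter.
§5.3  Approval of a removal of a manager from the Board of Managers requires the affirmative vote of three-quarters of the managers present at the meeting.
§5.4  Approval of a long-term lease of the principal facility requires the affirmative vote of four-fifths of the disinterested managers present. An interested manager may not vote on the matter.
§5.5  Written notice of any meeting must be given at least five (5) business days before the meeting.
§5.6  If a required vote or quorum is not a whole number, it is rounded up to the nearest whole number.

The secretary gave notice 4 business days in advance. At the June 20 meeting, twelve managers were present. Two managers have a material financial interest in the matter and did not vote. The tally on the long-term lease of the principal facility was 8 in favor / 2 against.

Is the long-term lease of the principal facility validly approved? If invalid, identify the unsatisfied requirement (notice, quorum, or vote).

Notice: 4 business days given; 5 required (4 < 5). Not satisfied.
Quorum: 12 present, but the 2 interested managers do not count, leaving 10. Quorum is 10. Satisfied.
Vote: the long-term lease of the principal facility requires four-fifths of the disinterested managers present (12 − 2 = 10). 4/5 of 10 = 8, so 8 affirmative votes are needed; 8 voted in favor. Satisfied.

Invalid — notice requirement not satisfied.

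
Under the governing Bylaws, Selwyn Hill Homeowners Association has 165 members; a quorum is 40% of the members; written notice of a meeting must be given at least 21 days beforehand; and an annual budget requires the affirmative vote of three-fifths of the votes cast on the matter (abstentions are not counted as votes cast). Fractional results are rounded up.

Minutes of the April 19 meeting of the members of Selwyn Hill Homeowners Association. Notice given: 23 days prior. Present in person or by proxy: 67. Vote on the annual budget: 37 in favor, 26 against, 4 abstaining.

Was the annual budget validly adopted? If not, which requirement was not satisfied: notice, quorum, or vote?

Invalid — vote requirement not satisfied.

Notice: 23 days given; 21 required. Satisfied.
Quorum: 40% of 165 = 66; 67 present. Satisfied.
Vote: requires three-fifths of the votes cast (67 − 4 abstaining = 63); 3/5 of 63 = 37.80, rounded up to 38, so 38 needed; 37 in favor. Not satisfied.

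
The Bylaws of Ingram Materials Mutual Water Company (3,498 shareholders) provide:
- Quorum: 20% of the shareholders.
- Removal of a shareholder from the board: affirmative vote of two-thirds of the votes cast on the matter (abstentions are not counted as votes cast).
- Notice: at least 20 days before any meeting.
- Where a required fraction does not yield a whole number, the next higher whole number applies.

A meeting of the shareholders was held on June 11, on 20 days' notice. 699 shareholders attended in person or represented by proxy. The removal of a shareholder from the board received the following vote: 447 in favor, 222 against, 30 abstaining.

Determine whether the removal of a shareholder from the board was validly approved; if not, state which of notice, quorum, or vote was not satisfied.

Notice: 20 days given; 20 required. Satisfied.
Quorum: 20% of 3,498 = 699.60, rounded up to 700; 699 present. Not satisfied.
Vote: requires two-thirds of the votes cast (699 − 30 abstaining = 669); 2/3 of 669 = 446, so 446 needed; 447 in favor. Satisfied.

Invalid — quorum requirement not satisfied.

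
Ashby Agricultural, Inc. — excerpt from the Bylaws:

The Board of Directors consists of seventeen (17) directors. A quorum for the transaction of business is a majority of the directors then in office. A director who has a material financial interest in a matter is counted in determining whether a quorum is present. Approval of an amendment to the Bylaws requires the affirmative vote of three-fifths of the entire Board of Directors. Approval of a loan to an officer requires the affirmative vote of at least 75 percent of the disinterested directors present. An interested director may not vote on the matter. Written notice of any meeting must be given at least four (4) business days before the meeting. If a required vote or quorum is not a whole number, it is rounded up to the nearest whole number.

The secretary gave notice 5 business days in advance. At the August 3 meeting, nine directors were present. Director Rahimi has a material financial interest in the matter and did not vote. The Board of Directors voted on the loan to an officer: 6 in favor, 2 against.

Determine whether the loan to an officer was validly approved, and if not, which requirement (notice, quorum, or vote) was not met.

Valid — all requirements satisfied.

Notice: 5 business days given; 4 required (5 ≥ 4). Satisfied.
Quorum: 9 present (interested directors count toward quorum); quorum is 9. Satisfied.
Vote: the loan to an officer requires three-fourths of the disinterested directors present (9 − 1 = 8). 3/4 of 8 = 6, so 6 affirmative votes are needed; 6 voted in favor. Satisfied.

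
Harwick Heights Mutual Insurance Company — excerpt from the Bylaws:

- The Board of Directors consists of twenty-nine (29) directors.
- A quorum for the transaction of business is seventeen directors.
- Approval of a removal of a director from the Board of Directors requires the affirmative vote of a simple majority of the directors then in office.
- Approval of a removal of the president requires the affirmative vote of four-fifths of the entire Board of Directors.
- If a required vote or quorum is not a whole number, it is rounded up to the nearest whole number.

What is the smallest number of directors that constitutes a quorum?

The quorum is fixed at 17.

17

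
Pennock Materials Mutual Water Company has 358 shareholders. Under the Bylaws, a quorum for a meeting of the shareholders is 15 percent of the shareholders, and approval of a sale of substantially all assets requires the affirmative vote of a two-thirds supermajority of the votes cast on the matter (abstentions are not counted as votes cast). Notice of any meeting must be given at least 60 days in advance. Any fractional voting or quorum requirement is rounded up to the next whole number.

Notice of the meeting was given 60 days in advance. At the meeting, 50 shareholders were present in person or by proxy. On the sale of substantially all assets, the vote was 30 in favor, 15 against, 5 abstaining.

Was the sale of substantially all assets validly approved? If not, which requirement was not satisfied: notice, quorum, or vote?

Notice: 60 days given; 60 required. Satisfied.
Quorum: 15% of 358 = 53.70, rounded up to 54; 50 present. Not satisfied.
Vote: requires two-thirds of the votes cast (50 − 5 abstaining = 45); 2/3 of 45 = 30, so 30 needed; 30 in favor. Satisfied.

Invalid — quorum requirement not satisfied.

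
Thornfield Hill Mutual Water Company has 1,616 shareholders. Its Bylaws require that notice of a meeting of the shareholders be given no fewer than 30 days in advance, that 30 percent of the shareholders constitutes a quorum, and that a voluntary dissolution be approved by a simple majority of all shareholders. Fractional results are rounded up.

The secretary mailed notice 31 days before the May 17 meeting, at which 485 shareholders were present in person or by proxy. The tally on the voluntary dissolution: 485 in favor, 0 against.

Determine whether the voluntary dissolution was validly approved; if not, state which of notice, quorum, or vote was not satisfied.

Notice: 31 days given; 30 required. Satisfied.
Quorum: 30% of 1,616 = 484.80, rounded up to 485; 485 present. Satisfied.
Vote: requires a majority of all shareholders (1,616); a majority of 1616 is 809, so 809 needed; 485 in favor. Not satisfied.

Invalid — vote requirement not satisfied.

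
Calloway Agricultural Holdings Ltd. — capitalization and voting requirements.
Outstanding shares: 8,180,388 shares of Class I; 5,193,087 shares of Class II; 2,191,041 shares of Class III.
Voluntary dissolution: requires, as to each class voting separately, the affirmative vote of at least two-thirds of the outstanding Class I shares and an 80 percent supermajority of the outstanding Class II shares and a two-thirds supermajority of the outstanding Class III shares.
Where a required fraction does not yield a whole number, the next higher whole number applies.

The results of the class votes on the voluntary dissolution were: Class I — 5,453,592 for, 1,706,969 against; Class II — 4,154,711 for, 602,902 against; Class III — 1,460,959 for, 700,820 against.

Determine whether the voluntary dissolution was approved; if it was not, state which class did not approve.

Class I: 2/3 of 8180388 = 5453592; 5,453,592 required, 5,453,592 in favor — approved.
Class II: 4/5 of 5193087 = 4154469.60, rounded up to 4154470; 4,154,470 required, 4,154,711 in favor — approved.
Class III: 2/3 of 2191041 = 1460694; 1,460,694 required, 1,460,959 in favor — approved.

Approved — every class gave the required vote.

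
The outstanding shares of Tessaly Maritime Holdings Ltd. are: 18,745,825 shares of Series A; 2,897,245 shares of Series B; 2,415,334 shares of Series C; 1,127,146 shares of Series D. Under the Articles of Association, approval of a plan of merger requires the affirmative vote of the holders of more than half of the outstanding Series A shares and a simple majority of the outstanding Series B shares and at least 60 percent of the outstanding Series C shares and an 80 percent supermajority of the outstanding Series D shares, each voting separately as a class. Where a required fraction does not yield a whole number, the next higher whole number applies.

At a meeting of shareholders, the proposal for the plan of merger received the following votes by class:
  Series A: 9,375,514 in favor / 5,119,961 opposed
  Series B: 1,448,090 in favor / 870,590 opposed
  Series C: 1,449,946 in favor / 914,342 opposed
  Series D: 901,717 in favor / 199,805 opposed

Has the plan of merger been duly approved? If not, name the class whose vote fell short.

Not approved — the Series B shares did not give the required vote.

Series A: a majority of 18745825 is 9372913; 9,372,913 required, 9,375,514 in favor — approved.
Series B: a majority of 2897245 is 1448623; 1,448,623 required, 1,448,090 in favor — not approved.
Series C: 3/5 of 2415334 = 1449200.40, rounded up to 1449201; 1,449,201 required, 1,449,946 in favor — approved.
Series D: 4/5 of 1127146 = 901716.80, rounded up to 901717; 901,717 required, 901,717 in favor — approved.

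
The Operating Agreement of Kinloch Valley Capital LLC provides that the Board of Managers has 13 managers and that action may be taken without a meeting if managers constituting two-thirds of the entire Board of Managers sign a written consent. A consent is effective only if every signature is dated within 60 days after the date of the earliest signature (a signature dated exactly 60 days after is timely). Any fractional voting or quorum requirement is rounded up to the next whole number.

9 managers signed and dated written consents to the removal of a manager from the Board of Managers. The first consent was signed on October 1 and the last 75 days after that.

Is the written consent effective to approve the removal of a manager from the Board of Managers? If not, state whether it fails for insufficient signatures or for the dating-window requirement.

Signatures required: two-thirds of 13 — 2/3 of 13 = 8.67, rounded up to 9, so 9 needed; 9 signed. Sufficient.
Dating window: the latest signature is 75 days after the earliest; the limit is 60 days. Outside the window.

Not effective — dating-window requirement not satisfied.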